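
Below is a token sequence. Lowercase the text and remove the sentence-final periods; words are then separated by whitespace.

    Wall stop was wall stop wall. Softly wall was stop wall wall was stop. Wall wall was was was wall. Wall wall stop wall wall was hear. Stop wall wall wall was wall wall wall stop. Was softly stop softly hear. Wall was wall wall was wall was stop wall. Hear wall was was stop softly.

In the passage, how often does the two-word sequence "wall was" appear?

Scanning the 55 overlapping bigram windows for "wall was":
  position 8–9: wall was
  position 12–13: wall was
  position 16–17: wall was
  position 25–26: wall was
  position 31–32: wall was
  position 42–43: wall was
  position 45–46: wall was
  position 47–48: wall was
  position 52–53: wall was

9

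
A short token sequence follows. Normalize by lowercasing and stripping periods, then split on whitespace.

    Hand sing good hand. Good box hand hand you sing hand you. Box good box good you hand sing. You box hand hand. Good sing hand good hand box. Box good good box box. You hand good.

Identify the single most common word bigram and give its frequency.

Bigram frequencies (highest first):
  hand good: 4
  good box: 3
  box good: 3
  hand sing: 2
  good hand: 2
  box hand: 2
  … (14 more, each ≤ 2)

"hand good", 4 times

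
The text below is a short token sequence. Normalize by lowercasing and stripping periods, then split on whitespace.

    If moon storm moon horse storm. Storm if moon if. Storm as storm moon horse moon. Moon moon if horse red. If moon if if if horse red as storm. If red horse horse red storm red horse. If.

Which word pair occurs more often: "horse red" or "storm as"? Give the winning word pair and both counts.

"horse red": 3 occurrences
"storm as": 1 occurrence

"horse red" (3 vs 1)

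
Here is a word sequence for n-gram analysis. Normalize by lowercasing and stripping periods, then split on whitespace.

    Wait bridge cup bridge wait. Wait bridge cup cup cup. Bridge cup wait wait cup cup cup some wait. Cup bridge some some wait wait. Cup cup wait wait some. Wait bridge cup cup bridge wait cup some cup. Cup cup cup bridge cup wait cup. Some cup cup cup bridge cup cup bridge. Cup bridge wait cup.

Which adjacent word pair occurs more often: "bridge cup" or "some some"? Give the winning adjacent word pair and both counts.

"bridge cup" (7 vs 1)

"bridge cup": 7 occurrences
"some some": 1 occurrence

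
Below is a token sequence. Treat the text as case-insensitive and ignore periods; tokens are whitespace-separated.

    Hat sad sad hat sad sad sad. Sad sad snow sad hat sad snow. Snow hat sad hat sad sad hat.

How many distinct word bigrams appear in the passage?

21 tokens → 20 bigram windows in total.
Repeated bigrams (each contributes count−1 duplicates):
  sad sad: 6
  hat sad: 5
  sad hat: 4
  sad snow: 2
13 duplicate windows → 20 − 13 = 7 distinct.

7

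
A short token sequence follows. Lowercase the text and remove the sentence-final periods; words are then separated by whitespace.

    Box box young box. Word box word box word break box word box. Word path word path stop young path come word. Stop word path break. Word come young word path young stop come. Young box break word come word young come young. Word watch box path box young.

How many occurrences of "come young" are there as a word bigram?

3

Scanning the 48 overlapping bigram windows for "come young":
  position 28–29: come young
  position 34–35: come young
  position 42–43: come young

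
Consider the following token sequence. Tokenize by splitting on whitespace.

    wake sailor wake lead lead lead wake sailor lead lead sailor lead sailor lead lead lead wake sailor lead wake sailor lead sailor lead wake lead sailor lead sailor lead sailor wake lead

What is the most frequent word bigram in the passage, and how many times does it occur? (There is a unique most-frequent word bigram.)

"sailor lead", 8 times

Bigram frequencies (highest first):
  sailor lead: 8
  lead sailor: 6
  lead lead: 5
  wake sailor: 4
  lead wake: 4
  wake lead: 3
  … (1 more, each ≤ 2)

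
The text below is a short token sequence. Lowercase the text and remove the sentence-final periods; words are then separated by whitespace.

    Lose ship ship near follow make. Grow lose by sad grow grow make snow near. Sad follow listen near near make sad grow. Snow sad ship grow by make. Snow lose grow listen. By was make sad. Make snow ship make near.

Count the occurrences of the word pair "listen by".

1

Scanning the 41 overlapping bigram windows for "listen by":
  position 33–34: listen by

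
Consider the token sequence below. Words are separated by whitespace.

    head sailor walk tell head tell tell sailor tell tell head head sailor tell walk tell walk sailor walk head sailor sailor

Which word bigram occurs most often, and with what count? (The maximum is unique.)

"head sailor", 3 times

Bigram frequencies (highest first):
  head sailor: 3
  sailor walk: 2
  walk tell: 2
  tell head: 2
  tell tell: 2
  sailor tell: 2
  … (7 more, each ≤ 2)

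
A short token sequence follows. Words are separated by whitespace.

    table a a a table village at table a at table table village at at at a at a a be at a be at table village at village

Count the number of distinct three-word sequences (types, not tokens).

24

29 tokens → 27 trigram windows in total.
Repeated trigrams (each contributes count−1 duplicates):
  table village at: 3
  a be at: 2
3 duplicate windows → 27 − 3 = 24 distinct.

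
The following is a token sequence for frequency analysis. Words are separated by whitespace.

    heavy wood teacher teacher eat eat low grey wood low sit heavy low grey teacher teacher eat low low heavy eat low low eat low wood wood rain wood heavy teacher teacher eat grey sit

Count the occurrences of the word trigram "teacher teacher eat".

3

Scanning the 33 overlapping trigram windows for "teacher teacher eat":
  position 3–5: teacher teacher eat
  position 15–17: teacher teacher eat
  position 31–33: teacher teacher eat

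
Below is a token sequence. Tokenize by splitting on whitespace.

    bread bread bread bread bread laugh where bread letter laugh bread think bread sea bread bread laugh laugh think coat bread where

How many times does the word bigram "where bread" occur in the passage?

1

Scanning the 21 overlapping bigram windows for "where bread":
  position 7–8: where bread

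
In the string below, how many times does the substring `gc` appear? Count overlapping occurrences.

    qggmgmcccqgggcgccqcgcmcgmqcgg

Sliding a length-2 window over the 29 characters (28 positions):
  position 13–14: gc
  position 15–16: gc
  position 20–21: gc

3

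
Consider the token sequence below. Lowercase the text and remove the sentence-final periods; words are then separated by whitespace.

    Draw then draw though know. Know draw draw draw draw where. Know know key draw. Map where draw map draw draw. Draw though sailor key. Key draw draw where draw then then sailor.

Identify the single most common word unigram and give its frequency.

"draw", 14 times

Unigram frequencies (highest first):
  draw: 14
  know: 4
  then: 3
  where: 3
  key: 3
  though: 2
  … (2 more, each ≤ 2)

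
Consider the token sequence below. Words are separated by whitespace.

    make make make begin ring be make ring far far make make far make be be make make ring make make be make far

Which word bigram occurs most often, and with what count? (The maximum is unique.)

"make make", 5 times

Bigram frequencies (highest first):
  make make: 5
  be make: 3
  make ring: 2
  far make: 2
  make far: 2
  make be: 2
  … (7 more, each ≤ 1)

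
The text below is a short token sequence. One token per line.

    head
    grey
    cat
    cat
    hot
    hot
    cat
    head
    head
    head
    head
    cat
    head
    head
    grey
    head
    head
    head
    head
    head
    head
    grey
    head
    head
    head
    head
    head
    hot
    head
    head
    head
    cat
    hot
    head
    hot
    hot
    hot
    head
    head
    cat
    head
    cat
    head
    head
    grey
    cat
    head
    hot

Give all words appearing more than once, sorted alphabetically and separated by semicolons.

cat; grey; head; hot

Unigram counts meeting the condition (more than once):
  cat: 8
  grey: 4
  head: 28
  hot: 8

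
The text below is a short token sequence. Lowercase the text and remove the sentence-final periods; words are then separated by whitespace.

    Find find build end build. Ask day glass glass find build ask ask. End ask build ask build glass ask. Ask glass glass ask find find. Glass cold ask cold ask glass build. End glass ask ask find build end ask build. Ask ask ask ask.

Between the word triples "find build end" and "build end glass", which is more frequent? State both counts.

"find build end" (2 vs 1)

"find build end": 2 occurrences
"build end glass": 1 occurrence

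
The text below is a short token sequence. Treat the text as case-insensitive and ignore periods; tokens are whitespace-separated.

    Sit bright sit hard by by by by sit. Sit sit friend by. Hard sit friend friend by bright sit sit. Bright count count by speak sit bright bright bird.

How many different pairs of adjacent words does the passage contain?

30 tokens → 29 bigram windows in total.
Repeated bigrams (each contributes count−1 duplicates):
  by by: 3
  sit bright: 3
  sit sit: 3
  bright sit: 2
  friend by: 2
  sit friend: 2
9 duplicate windows → 29 − 9 = 20 distinct.

20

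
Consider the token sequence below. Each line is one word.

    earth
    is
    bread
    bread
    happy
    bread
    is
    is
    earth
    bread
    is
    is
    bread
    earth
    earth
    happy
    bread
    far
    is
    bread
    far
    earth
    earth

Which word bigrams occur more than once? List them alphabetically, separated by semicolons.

bread far; bread is; earth earth; happy bread; is bread; is is

Bigram counts meeting the condition (more than once):
  bread far: 2
  bread is: 2
  earth earth: 2
  happy bread: 2
  is bread: 3
  is is: 2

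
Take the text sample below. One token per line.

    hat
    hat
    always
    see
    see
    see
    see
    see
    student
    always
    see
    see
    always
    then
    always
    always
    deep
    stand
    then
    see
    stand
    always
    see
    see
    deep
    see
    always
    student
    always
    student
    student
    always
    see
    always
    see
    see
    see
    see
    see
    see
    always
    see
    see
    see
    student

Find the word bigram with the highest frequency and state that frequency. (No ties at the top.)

Bigram frequencies (highest first):
  see see: 13
  always see: 6
  see always: 4
  student always: 3
  see student: 2
  always student: 2
  … (14 more, each ≤ 1)

"see see", 13 times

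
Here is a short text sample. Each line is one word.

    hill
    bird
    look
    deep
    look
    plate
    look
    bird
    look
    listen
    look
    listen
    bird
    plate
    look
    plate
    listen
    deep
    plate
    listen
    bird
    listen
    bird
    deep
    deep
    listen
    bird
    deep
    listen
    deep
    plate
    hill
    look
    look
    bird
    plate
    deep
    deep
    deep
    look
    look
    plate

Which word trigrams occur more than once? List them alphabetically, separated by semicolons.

Trigram counts meeting the condition (more than once):
  listen bird deep: 2
  listen deep plate: 2

listen bird deep; listen deep plate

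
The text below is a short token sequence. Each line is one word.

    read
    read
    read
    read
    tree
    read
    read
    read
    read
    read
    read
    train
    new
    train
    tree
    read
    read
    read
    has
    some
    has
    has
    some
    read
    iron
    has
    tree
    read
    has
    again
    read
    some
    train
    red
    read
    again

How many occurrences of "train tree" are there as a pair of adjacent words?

Scanning the 35 overlapping bigram windows for "train tree":
  position 14–15: train tree

1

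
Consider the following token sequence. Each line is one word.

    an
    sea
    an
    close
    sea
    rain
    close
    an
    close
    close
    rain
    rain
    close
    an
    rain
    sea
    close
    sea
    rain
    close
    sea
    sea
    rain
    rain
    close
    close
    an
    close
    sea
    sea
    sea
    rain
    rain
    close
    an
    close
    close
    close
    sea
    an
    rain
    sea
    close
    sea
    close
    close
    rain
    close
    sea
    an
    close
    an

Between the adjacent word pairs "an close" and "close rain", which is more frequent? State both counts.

"an close": 5 occurrences
"close rain": 2 occurrences

"an close" (5 vs 2)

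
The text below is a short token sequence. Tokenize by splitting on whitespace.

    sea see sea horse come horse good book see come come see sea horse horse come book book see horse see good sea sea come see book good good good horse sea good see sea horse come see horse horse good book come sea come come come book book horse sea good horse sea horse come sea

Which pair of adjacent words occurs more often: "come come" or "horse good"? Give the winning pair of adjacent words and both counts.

"come come": 3 occurrences
"horse good": 2 occurrences

"come come" (3 vs 2)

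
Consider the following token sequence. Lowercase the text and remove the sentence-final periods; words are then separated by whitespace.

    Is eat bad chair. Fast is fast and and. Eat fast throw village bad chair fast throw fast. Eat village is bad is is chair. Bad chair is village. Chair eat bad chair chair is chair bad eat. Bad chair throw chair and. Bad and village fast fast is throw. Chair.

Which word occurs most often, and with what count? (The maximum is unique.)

"chair", 11 times

Unigram frequencies (highest first):
  chair: 11
  is: 8
  bad: 8
  fast: 7
  eat: 5
  and: 4
  … (2 more, each ≤ 4)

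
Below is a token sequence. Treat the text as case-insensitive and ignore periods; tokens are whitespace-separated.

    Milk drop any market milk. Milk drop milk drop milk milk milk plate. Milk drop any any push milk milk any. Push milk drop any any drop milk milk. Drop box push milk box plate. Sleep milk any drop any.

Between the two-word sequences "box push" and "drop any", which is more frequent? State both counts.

"drop any" (4 vs 1)

"box push": 1 occurrence
"drop any": 4 occurrences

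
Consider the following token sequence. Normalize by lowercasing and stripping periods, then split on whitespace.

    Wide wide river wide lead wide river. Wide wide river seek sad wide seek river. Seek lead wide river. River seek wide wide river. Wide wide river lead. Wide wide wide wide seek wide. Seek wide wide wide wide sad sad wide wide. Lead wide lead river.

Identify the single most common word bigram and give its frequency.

"wide wide", 11 times

Bigram frequencies (highest first):
  wide wide: 11
  wide river: 6
  lead wide: 4
  river wide: 3
  wide lead: 3
  river seek: 3
  … (11 more, each ≤ 3)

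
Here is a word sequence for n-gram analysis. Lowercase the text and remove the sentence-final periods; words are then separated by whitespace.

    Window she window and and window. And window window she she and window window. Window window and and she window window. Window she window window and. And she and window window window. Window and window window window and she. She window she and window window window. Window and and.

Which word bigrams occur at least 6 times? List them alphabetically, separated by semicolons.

Bigram counts meeting the condition (at least 6 times):
  and window: 6
  window and: 7
  window window: 15

and window; window and; window window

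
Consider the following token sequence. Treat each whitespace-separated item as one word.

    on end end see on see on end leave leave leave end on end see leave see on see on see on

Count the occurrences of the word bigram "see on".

Scanning the 21 overlapping bigram windows for "see on":
  position 4–5: see on
  position 6–7: see on
  position 17–18: see on
  position 19–20: see on
  position 21–22: see on

5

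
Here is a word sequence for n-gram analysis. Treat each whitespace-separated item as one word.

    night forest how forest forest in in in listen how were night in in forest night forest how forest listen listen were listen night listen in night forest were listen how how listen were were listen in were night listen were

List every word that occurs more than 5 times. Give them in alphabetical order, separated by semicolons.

Unigram counts meeting the condition (more than 5 times):
  forest: 7
  in: 7
  listen: 9
  night: 6
  were: 7

forest; in; listen; night; were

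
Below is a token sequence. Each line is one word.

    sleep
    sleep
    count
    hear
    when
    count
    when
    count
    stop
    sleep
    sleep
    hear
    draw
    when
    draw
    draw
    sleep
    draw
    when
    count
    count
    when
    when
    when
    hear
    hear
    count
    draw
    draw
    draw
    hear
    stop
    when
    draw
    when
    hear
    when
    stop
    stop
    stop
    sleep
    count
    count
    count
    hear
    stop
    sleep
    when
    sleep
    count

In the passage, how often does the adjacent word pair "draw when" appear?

Scanning the 49 overlapping bigram windows for "draw when":
  position 13–14: draw when
  position 18–19: draw when
  position 34–35: draw when

3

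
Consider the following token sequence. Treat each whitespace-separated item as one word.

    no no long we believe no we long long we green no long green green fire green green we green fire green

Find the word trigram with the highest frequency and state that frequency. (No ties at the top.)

"green fire green", 2 times

Trigram frequencies (highest first):
  green fire green: 2
  no no long: 1
  no long we: 1
  long we believe: 1
  we believe no: 1
  believe no we: 1
  … (13 more, each ≤ 1)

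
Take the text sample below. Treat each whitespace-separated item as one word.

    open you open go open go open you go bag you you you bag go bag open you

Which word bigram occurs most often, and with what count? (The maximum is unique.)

Bigram frequencies (highest first):
  open you: 3
  open go: 2
  go open: 2
  go bag: 2
  you you: 2
  you open: 1
  … (5 more, each ≤ 1)

"open you", 3 times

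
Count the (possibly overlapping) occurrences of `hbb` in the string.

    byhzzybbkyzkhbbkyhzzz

1

Sliding a length-3 window over the 21 characters (19 positions):
  position 13–15: hbb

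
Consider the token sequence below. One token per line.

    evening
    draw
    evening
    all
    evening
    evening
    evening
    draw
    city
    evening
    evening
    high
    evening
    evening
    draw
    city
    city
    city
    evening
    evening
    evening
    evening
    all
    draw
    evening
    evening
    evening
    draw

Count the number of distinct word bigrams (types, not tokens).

28 tokens → 27 bigram windows in total.
Repeated bigrams (each contributes count−1 duplicates):
  evening evening: 9
  evening draw: 4
  city city: 2
  city evening: 2
  draw city: 2
  draw evening: 2
  evening all: 2
16 duplicate windows → 27 − 16 = 11 distinct.

11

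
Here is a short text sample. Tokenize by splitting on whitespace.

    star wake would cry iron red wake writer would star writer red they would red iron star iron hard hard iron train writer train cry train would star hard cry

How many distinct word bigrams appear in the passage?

30 tokens → 29 bigram windows in total.
Repeated bigrams (each contributes count−1 duplicates):
  would star: 2
1 duplicate windows → 29 − 1 = 28 distinct.

28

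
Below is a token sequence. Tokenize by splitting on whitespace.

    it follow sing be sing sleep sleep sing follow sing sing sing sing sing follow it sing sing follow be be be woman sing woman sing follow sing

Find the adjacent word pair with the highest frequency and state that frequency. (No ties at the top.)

"sing sing", 5 times

Bigram frequencies (highest first):
  sing sing: 5
  sing follow: 4
  follow sing: 3
  be be: 2
  woman sing: 2
  it follow: 1
  … (10 more, each ≤ 1)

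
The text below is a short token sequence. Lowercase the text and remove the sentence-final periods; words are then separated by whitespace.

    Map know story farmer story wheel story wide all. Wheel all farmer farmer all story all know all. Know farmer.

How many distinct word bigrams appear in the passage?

20 tokens → 19 bigram windows in total.
Repeated bigrams (each contributes count−1 duplicates):
  all know: 2
1 duplicate windows → 19 − 1 = 18 distinct.

18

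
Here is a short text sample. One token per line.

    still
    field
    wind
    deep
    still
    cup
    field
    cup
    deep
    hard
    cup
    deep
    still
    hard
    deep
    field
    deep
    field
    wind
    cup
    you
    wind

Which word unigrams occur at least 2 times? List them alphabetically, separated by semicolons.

Unigram counts meeting the condition (at least 2 times):
  cup: 4
  deep: 5
  field: 4
  hard: 2
  still: 3
  wind: 3

cup; deep; field; hard; still; wind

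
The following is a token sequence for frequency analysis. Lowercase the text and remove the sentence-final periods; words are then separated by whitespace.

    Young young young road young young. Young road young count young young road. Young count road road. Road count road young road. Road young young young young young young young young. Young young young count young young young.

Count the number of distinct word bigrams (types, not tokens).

38 tokens → 37 bigram windows in total.
Repeated bigrams (each contributes count−1 duplicates):
  young young: 17
  road young: 5
  young road: 4
  road road: 3
  young count: 3
  count road: 2
  count young: 2
29 duplicate windows → 37 − 29 = 8 distinct.

8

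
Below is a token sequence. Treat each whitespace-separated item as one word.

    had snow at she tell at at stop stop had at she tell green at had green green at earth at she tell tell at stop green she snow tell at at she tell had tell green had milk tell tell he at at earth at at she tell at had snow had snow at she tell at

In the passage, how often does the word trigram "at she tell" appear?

Scanning the 56 overlapping trigram windows for "at she tell":
  position 3–5: at she tell
  position 11–13: at she tell
  position 21–23: at she tell
  position 32–34: at she tell
  position 47–49: at she tell
  position 55–57: at she tell

6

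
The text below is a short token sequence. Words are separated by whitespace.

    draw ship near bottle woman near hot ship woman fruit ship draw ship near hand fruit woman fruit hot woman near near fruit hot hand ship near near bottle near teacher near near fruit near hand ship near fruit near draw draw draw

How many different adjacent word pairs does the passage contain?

26

43 tokens → 42 bigram windows in total.
Repeated bigrams (each contributes count−1 duplicates):
  ship near: 4
  near fruit: 3
  near near: 3
  draw draw: 2
  draw ship: 2
  fruit hot: 2
  fruit near: 2
  hand ship: 2
  … (4 more repeated)
16 duplicate windows → 42 − 16 = 26 distinct.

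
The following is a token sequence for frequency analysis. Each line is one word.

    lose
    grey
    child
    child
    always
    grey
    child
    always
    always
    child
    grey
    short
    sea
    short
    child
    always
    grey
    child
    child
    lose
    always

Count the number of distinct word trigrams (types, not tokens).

16

21 tokens → 19 trigram windows in total.
Repeated trigrams (each contributes count−1 duplicates):
  always grey child: 2
  child always grey: 2
  grey child child: 2
3 duplicate windows → 19 − 3 = 16 distinct.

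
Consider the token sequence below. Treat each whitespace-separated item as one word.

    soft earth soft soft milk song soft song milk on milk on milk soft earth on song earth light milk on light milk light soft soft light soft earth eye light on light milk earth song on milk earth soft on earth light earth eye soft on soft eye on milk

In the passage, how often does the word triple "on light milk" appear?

Scanning the 49 overlapping trigram windows for "on light milk":
  position 21–23: on light milk
  position 32–34: on light milk

2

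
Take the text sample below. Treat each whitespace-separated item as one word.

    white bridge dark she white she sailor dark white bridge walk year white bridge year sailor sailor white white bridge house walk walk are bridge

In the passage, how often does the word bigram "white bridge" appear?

4

Scanning the 24 overlapping bigram windows for "white bridge":
  position 1–2: white bridge
  position 9–10: white bridge
  position 13–14: white bridge
  position 19–20: white bridge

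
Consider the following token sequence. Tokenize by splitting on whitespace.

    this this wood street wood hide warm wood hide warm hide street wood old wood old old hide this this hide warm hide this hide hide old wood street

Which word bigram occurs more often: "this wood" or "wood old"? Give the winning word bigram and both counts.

"this wood": 1 occurrence
"wood old": 2 occurrences

"wood old" (2 vs 1)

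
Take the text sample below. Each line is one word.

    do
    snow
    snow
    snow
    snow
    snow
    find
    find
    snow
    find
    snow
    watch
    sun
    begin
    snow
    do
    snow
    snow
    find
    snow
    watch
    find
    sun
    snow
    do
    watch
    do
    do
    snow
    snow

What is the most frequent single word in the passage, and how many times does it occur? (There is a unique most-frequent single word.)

"snow", 14 times

Unigram frequencies (highest first):
  snow: 14
  do: 5
  find: 5
  watch: 3
  sun: 2
  begin: 1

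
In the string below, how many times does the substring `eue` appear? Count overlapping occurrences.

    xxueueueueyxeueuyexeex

Sliding a length-3 window over the 22 characters (20 positions):
  position 4–6: eue
  position 6–8: eue
  position 8–10: eue
  position 13–15: eue

4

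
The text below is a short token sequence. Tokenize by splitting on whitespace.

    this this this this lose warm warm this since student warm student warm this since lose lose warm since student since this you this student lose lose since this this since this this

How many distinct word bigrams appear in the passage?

33 tokens → 32 bigram windows in total.
Repeated bigrams (each contributes count−1 duplicates):
  this this: 5
  since this: 3
  this since: 3
  lose lose: 2
  lose warm: 2
  since student: 2
  student warm: 2
  warm this: 2
13 duplicate windows → 32 − 13 = 19 distinct.

19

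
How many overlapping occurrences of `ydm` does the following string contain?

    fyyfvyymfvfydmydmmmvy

Sliding a length-3 window over the 21 characters (19 positions):
  position 12–14: ydm
  position 15–17: ydm

2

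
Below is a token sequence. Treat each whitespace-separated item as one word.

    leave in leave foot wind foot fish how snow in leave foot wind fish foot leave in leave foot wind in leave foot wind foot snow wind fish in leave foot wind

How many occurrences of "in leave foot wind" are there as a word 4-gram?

5

Scanning the 29 overlapping 4-gram windows for "in leave foot wind":
  position 2–5: in leave foot wind
  position 10–13: in leave foot wind
  position 17–20: in leave foot wind
  position 21–24: in leave foot wind
  position 29–32: in leave foot wind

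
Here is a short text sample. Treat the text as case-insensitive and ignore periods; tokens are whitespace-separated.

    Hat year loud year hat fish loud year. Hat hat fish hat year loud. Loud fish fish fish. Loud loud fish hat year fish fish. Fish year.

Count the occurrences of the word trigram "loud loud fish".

Scanning the 25 overlapping trigram windows for "loud loud fish":
  position 14–16: loud loud fish
  position 19–21: loud loud fish

2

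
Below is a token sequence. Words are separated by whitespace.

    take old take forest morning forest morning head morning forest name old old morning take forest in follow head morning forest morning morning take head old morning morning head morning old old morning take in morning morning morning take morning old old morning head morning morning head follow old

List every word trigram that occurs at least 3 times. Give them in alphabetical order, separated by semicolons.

Trigram counts meeting the condition (at least 3 times):
  morning head morning: 3
  old old morning: 3

morning head morning; old old morning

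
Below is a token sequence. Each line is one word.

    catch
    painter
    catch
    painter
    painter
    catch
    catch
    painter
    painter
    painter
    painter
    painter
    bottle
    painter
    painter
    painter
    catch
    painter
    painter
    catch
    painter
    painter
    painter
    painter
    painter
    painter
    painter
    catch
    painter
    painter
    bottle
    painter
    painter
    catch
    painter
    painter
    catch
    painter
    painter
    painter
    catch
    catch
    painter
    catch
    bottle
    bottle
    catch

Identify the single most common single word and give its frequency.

"painter", 30 times

Unigram frequencies (highest first):
  painter: 30
  catch: 13
  bottle: 4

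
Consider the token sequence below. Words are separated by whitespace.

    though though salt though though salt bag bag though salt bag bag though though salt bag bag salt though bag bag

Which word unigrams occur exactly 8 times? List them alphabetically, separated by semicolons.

Unigram counts meeting the condition (exactly 8 times):
  bag: 8
  though: 8

bag; though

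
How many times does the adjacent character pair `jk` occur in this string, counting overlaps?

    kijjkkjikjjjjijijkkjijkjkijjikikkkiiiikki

4

Sliding a length-2 window over the 41 characters (40 positions):
  position 4–5: jk
  position 17–18: jk
  position 22–23: jk
  position 24–25: jk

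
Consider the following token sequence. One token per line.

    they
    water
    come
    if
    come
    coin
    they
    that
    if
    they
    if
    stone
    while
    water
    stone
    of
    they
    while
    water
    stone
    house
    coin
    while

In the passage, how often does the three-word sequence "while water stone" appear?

2

Scanning the 21 overlapping trigram windows for "while water stone":
  position 13–15: while water stone
  position 18–20: while water stone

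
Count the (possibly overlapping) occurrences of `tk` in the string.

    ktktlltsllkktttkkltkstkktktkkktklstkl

Sliding a length-2 window over the 37 characters (36 positions):
  position 2–3: tk
  position 15–16: tk
  position 19–20: tk
  position 22–23: tk
  position 25–26: tk
  position 27–28: tk
  position 31–32: tk
  position 35–36: tk

8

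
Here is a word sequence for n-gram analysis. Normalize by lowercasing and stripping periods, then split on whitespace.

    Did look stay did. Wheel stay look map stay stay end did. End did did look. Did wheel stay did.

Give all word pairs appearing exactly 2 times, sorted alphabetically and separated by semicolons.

Bigram counts meeting the condition (exactly 2 times):
  did look: 2
  did wheel: 2
  end did: 2
  stay did: 2
  wheel stay: 2

did look; did wheel; end did; stay did; wheel stay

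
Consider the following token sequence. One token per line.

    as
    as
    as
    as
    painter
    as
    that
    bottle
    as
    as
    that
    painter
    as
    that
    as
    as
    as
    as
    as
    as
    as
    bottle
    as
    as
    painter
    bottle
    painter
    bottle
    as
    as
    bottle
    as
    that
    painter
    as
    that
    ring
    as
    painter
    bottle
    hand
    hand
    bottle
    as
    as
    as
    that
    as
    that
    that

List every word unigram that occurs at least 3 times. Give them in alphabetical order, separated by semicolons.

as; bottle; painter; that

Unigram counts meeting the condition (at least 3 times):
  as: 26
  bottle: 7
  painter: 6
  that: 8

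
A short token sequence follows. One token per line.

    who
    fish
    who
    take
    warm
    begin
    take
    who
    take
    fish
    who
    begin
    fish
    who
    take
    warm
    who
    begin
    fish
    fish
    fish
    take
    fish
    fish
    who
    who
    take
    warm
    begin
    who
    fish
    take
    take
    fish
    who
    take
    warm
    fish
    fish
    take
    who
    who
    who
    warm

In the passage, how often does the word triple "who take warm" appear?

4

Scanning the 42 overlapping trigram windows for "who take warm":
  position 3–5: who take warm
  position 14–16: who take warm
  position 26–28: who take warm
  position 35–37: who take warm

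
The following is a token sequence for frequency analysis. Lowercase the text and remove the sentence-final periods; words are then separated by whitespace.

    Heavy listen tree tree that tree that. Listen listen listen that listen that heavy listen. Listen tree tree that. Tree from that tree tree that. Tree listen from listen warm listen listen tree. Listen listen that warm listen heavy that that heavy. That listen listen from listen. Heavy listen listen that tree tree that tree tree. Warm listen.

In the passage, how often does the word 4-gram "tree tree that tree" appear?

4

Scanning the 55 overlapping 4-gram windows for "tree tree that tree":
  position 3–6: tree tree that tree
  position 17–20: tree tree that tree
  position 23–26: tree tree that tree
  position 52–55: tree tree that tree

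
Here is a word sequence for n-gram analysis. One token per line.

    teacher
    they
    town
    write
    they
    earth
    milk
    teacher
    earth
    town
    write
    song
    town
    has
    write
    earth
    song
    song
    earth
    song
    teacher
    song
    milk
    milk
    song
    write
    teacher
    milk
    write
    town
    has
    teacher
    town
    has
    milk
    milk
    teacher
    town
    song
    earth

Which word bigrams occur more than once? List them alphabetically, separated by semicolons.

Bigram counts meeting the condition (more than once):
  earth song: 2
  milk milk: 2
  milk teacher: 2
  song earth: 2
  teacher town: 2
  town has: 3
  town write: 2

earth song; milk milk; milk teacher; song earth; teacher town; town has; town write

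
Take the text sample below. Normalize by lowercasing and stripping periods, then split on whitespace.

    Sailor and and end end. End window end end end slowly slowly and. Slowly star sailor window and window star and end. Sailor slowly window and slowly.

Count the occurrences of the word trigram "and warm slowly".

Scanning the 25 overlapping trigram windows for "and warm slowly":
  (none found)

0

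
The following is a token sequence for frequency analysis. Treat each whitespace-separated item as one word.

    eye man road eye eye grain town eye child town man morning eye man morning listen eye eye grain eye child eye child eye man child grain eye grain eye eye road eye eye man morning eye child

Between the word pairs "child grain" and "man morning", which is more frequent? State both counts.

"man morning" (3 vs 1)

"child grain": 1 occurrence
"man morning": 3 occurrences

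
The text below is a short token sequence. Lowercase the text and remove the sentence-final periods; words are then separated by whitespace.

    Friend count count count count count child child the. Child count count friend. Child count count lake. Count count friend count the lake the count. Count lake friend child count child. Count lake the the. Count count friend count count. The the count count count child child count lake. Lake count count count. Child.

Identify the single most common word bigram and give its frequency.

"count count", 14 times

Bigram frequencies (highest first):
  count count: 14
  child count: 5
  count child: 4
  count lake: 4
  friend count: 3
  count friend: 3
  … (12 more, each ≤ 3)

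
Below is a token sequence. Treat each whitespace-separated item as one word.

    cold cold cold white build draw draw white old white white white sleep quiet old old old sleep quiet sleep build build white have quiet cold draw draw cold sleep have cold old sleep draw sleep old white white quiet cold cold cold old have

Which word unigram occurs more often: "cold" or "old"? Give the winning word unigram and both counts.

"cold": 9 occurrences
"old": 7 occurrences

"cold" (9 vs 7)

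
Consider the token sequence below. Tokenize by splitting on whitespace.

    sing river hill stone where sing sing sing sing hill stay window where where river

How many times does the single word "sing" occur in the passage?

5

Scanning the 15 tokens for "sing":
  position 1: sing
  position 6: sing
  position 7: sing
  position 8: sing
  position 9: sing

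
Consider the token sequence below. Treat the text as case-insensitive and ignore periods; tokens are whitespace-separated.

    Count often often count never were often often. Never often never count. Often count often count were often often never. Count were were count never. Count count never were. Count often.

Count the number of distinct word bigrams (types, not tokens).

13

31 tokens → 30 bigram windows in total.
Repeated bigrams (each contributes count−1 duplicates):
  count often: 4
  count never: 3
  never count: 3
  often count: 3
  often never: 3
  often often: 3
  count were: 2
  never were: 2
  … (2 more repeated)
17 duplicate windows → 30 − 17 = 13 distinct.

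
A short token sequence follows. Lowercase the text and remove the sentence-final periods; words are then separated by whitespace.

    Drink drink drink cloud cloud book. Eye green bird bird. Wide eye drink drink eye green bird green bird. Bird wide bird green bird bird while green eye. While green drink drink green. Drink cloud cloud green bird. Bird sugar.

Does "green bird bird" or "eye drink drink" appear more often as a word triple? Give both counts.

"green bird bird": 4 occurrences
"eye drink drink": 1 occurrence

"green bird bird" (4 vs 1)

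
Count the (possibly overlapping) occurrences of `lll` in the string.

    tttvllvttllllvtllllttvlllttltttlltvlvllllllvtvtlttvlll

10

Sliding a length-3 window over the 54 characters (52 positions):
  position 10–12: lll
  position 11–13: lll
  position 16–18: lll
  position 17–19: lll
  position 23–25: lll
  position 38–40: lll
  position 39–41: lll
  position 40–42: lll
  position 41–43: lll
  position 52–54: lll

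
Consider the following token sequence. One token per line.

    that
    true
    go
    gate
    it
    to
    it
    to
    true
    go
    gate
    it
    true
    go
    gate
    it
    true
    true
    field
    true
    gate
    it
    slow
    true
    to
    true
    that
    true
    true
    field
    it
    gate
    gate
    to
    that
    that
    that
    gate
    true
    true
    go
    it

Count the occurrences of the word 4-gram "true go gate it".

Scanning the 39 overlapping 4-gram windows for "true go gate it":
  position 2–5: true go gate it
  position 9–12: true go gate it
  position 13–16: true go gate it

3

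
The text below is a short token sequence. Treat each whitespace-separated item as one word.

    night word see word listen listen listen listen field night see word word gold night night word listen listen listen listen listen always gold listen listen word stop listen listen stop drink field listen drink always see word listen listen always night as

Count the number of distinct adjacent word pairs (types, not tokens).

27

43 tokens → 42 bigram windows in total.
Repeated bigrams (each contributes count−1 duplicates):
  listen listen: 10
  see word: 3
  word listen: 3
  listen always: 2
  night word: 2
15 duplicate windows → 42 − 15 = 27 distinct.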